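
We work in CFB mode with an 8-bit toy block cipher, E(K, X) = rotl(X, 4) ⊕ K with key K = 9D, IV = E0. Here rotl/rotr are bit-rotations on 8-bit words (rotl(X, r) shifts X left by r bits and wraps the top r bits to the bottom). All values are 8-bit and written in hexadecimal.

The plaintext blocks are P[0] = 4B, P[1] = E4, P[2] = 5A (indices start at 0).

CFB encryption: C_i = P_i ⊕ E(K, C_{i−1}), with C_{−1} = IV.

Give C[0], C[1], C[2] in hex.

C[0] = D8, C[1] = F4, C[2] = 88

C[0]: E(K, E0) = 93; 4B ⊕ 93 = D8.
C[1]: E(K, D8) = 10; E4 ⊕ 10 = F4.
C[2]: E(K, F4) = D2; 5A ⊕ D2 = 88.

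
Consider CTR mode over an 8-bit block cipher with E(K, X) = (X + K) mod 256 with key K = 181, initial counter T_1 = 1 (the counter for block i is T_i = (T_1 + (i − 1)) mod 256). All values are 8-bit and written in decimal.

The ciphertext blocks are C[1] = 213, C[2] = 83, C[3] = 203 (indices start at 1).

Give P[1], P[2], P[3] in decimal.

P[1] = 99, P[2] = 228, P[3] = 115

CTR decryption: S_i = E(K, T_i) where T_i is the counter for block i; P_i = C_i ⊕ S_i.
P[1]: T = 1, S = E(K, T) = 182; 213 ⊕ 182 = 99.
P[2]: T = 2, S = E(K, T) = 183; 83 ⊕ 183 = 228.
P[3]: T = 3, S = E(K, T) = 184; 203 ⊕ 184 = 115.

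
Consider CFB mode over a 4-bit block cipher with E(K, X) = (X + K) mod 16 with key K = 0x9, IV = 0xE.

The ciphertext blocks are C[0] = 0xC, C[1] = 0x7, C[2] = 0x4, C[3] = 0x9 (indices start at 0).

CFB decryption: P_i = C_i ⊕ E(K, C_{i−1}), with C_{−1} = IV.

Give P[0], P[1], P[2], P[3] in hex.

P[0]: E(K, 0xE) = 0x7; 0xC ⊕ 0x7 = 0xB.
P[1]: E(K, 0xC) = 0x5; 0x7 ⊕ 0x5 = 0x2.
P[2]: E(K, 0x7) = 0x0; 0x4 ⊕ 0x0 = 0x4.
P[3]: E(K, 0x4) = 0xD; 0x9 ⊕ 0xD = 0x4.

P[0] = 0xB, P[1] = 0x2, P[2] = 0x4, P[3] = 0x4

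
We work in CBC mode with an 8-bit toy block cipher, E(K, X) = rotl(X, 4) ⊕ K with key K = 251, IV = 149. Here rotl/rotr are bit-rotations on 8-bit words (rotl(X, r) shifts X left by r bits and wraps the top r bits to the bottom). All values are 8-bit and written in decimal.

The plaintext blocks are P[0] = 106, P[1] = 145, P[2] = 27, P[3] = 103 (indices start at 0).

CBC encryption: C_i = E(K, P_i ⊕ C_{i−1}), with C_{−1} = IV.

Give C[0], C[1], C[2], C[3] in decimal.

C[0]: P[0] ⊕ 149 = 255; E(K, 255) = 4.
C[1]: P[1] ⊕ 4 = 149; E(K, 149) = 162.
C[2]: P[2] ⊕ 162 = 185; E(K, 185) = 96.
C[3]: P[3] ⊕ 96 = 7; E(K, 7) = 139.

C[0] = 4, C[1] = 162, C[2] = 96, C[3] = 139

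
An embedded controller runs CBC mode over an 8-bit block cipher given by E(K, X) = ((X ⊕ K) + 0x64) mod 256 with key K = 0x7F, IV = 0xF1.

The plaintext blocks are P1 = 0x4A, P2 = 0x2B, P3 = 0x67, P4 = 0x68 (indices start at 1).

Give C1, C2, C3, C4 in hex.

CBC encryption: C_i = E(K, P_i ⊕ C_{i−1}), with C_{0} = IV.
C1: P1 ⊕ 0xF1 = 0xBB; E(K, 0xBB) = 0x28.
C2: P2 ⊕ 0x28 = 0x03; E(K, 0x03) = 0xE0.
C3: P3 ⊕ 0xE0 = 0x87; E(K, 0x87) = 0x5C.
C4: P4 ⊕ 0x5C = 0x34; E(K, 0x34) = 0xAF.

C1 = 0x28, C2 = 0xE0, C3 = 0x5C, C4 = 0xAF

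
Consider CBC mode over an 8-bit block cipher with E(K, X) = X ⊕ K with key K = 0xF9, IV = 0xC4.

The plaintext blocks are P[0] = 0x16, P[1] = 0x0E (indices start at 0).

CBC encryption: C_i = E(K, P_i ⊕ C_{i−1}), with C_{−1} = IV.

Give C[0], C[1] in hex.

C[0]: P[0] ⊕ 0xC4 = 0xD2; E(K, 0xD2) = 0x2B.
C[1]: P[1] ⊕ 0x2B = 0x25; E(K, 0x25) = 0xDC.

C[0] = 0x2B, C[1] = 0xDC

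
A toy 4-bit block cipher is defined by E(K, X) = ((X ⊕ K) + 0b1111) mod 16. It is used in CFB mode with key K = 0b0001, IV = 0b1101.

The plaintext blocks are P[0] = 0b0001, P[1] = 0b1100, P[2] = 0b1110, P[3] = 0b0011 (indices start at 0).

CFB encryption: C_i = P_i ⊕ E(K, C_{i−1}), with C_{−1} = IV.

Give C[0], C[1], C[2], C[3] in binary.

C[0] = 0b1010, C[1] = 0b0110, C[2] = 0b1000, C[3] = 0b1011

C[0]: E(K, 0b1101) = 0b1011; 0b0001 ⊕ 0b1011 = 0b1010.
C[1]: E(K, 0b1010) = 0b1010; 0b1100 ⊕ 0b1010 = 0b0110.
C[2]: E(K, 0b0110) = 0b0110; 0b1110 ⊕ 0b0110 = 0b1000.
C[3]: E(K, 0b1000) = 0b1000; 0b0011 ⊕ 0b1000 = 0b1011.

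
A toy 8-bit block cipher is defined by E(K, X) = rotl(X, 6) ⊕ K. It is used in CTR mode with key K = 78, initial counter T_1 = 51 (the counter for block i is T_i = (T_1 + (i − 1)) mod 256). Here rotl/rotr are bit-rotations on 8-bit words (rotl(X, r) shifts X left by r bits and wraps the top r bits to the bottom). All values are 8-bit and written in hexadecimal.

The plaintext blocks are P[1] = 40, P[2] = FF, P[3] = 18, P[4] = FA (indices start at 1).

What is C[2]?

CTR encryption: S_i = E(K, T_i) where T_i is the counter for block i; C_i = P_i ⊕ S_i.
C[1]: T = 51, S = E(K, T) = 2C; 40 ⊕ 2C = 6C.
C[2]: T = 52, S = E(K, T) = EC; FF ⊕ EC = 13.

C[2] = 13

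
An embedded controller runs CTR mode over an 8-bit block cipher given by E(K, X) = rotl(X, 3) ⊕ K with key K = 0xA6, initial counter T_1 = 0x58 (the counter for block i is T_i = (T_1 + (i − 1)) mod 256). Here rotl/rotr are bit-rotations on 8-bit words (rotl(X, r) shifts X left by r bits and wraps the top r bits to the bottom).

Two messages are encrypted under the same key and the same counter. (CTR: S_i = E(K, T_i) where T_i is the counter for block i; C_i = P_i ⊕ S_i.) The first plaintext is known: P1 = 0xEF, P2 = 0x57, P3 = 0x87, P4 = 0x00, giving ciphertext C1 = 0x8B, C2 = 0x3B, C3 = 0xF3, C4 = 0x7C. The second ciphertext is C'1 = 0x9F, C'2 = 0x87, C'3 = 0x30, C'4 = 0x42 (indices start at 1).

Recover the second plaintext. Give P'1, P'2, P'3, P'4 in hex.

In CTR with a reused counter, both messages share the same keystream S_i, so C_i ⊕ C'_i = P_i ⊕ P'_i and thus P'_i = P_i ⊕ C_i ⊕ C'_i.
P'1: 0xEF ⊕ 0x8B ⊕ 0x9F = 0xFB.
P'2: 0x57 ⊕ 0x3B ⊕ 0x87 = 0xEB.
P'3: 0x87 ⊕ 0xF3 ⊕ 0x30 = 0x44.
P'4: 0x00 ⊕ 0x7C ⊕ 0x42 = 0x3E.

P'1 = 0xFB, P'2 = 0xEB, P'3 = 0x44, P'4 = 0x3E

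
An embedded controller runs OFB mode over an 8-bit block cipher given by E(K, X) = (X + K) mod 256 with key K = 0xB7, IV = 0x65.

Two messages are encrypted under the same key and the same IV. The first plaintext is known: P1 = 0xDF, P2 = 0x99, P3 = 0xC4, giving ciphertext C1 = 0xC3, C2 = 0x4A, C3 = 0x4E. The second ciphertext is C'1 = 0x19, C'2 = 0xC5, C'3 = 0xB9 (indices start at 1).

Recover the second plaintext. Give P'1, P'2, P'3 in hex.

P'1 = 0x05, P'2 = 0x16, P'3 = 0x33

In OFB with a reused IV, both messages share the same keystream S_i, so C_i ⊕ C'_i = P_i ⊕ P'_i and thus P'_i = P_i ⊕ C_i ⊕ C'_i.
P'1: 0xDF ⊕ 0xC3 ⊕ 0x19 = 0x05.
P'2: 0x99 ⊕ 0x4A ⊕ 0xC5 = 0x16.
P'3: 0xC4 ⊕ 0x4E ⊕ 0xB9 = 0x33.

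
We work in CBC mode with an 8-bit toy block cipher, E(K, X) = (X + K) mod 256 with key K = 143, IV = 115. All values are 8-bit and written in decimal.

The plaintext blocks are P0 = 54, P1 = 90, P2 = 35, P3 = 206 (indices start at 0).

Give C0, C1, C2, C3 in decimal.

CBC encryption: C_i = E(K, P_i ⊕ C_{i−1}), with C_{−1} = IV.
C0: P0 ⊕ 115 = 69; E(K, 69) = 212.
C1: P1 ⊕ 212 = 142; E(K, 142) = 29.
C2: P2 ⊕ 29 = 62; E(K, 62) = 205.
C3: P3 ⊕ 205 = 3; E(K, 3) = 146.

C0 = 212, C1 = 29, C2 = 205, C3 = 146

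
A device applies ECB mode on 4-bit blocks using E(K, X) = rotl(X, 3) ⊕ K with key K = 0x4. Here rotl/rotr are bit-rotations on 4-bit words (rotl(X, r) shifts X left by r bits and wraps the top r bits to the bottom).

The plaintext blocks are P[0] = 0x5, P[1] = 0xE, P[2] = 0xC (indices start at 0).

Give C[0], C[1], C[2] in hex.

ECB encryption: C_i = E(K, P_i).
C[0]: E(K, 0x5) = 0xE.
C[1]: E(K, 0xE) = 0x3.
C[2]: E(K, 0xC) = 0x2.

C[0] = 0xE, C[1] = 0x3, C[2] = 0x2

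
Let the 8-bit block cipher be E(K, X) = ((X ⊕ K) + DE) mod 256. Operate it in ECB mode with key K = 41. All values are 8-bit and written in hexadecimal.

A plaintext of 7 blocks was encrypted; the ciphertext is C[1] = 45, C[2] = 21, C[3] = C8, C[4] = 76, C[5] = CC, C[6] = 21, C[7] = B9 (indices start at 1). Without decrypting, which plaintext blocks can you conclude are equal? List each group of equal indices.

P[2] = P[6]

ECB encrypts each block independently with the same key, so equal ciphertext blocks imply equal plaintext blocks.
C[2] = C[6] = 21, so P[2] = P[6].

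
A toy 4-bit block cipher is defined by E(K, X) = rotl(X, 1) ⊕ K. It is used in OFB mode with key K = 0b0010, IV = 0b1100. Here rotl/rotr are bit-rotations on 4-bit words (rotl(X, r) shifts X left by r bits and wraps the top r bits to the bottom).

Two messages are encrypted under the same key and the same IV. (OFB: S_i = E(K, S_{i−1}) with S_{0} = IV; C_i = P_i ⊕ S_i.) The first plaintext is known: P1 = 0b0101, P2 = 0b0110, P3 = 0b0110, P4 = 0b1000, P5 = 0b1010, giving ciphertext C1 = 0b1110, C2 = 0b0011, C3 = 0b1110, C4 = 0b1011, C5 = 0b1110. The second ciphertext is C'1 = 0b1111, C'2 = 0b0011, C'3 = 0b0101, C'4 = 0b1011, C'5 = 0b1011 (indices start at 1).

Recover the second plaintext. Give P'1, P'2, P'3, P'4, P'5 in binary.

In OFB with a reused IV, both messages share the same keystream S_i, so C_i ⊕ C'_i = P_i ⊕ P'_i and thus P'_i = P_i ⊕ C_i ⊕ C'_i.
P'1: 0b0101 ⊕ 0b1110 ⊕ 0b1111 = 0b0100.
P'2: 0b0110 ⊕ 0b0011 ⊕ 0b0011 = 0b0110.
P'3: 0b0110 ⊕ 0b1110 ⊕ 0b0101 = 0b1101.
P'4: 0b1000 ⊕ 0b1011 ⊕ 0b1011 = 0b1000.
P'5: 0b1010 ⊕ 0b1110 ⊕ 0b1011 = 0b1111.

P'1 = 0b0100, P'2 = 0b0110, P'3 = 0b1101, P'4 = 0b1000, P'5 = 0b1111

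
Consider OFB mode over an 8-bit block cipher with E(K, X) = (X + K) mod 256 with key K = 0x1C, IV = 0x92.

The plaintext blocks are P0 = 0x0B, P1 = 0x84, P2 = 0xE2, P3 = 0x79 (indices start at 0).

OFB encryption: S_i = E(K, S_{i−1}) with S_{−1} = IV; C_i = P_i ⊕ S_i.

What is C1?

C1 = 0x4E

C0: S = E(K, 0x92) = 0xAE; 0x0B ⊕ 0xAE = 0xA5.
C1: S = E(K, 0xAE) = 0xCA; 0x84 ⊕ 0xCA = 0x4E.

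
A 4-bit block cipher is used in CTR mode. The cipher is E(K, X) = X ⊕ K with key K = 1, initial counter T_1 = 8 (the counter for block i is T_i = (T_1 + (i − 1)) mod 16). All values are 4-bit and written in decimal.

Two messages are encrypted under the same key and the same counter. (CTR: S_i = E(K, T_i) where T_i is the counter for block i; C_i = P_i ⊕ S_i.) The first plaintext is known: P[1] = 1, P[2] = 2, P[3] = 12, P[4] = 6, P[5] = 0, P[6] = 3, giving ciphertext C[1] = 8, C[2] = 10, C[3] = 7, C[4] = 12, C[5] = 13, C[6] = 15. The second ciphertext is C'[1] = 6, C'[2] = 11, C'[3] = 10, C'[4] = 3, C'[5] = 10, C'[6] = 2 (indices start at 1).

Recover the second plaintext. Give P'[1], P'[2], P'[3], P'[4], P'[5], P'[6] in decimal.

In CTR with a reused counter, both messages share the same keystream S_i, so C_i ⊕ C'_i = P_i ⊕ P'_i and thus P'_i = P_i ⊕ C_i ⊕ C'_i.
P'[1]: 1 ⊕ 8 ⊕ 6 = 15.
P'[2]: 2 ⊕ 10 ⊕ 11 = 3.
P'[3]: 12 ⊕ 7 ⊕ 10 = 1.
P'[4]: 6 ⊕ 12 ⊕ 3 = 9.
P'[5]: 0 ⊕ 13 ⊕ 10 = 7.
P'[6]: 3 ⊕ 15 ⊕ 2 = 14.

P'[1] = 15, P'[2] = 3, P'[3] = 1, P'[4] = 9, P'[5] = 7, P'[6] = 14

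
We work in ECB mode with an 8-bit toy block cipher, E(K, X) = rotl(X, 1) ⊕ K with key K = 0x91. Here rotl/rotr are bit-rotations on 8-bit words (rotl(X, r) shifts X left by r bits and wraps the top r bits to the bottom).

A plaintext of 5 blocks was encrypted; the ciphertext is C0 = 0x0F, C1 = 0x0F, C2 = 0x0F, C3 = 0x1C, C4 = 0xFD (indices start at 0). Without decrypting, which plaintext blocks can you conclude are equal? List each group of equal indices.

P0 = P1 = P2

ECB encrypts each block independently with the same key, so equal ciphertext blocks imply equal plaintext blocks.
C0 = C1 = C2 = 0x0F, so P0 = P1 = P2.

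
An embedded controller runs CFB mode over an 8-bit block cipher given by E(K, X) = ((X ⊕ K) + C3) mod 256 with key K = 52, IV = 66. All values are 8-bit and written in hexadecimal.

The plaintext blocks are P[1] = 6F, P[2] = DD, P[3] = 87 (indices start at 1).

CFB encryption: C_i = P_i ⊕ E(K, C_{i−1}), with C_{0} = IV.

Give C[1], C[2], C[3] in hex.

C[1] = 98, C[2] = 50, C[3] = 42

C[1]: E(K, 66) = F7; 6F ⊕ F7 = 98.
C[2]: E(K, 98) = 8D; DD ⊕ 8D = 50.
C[3]: E(K, 50) = C5; 87 ⊕ C5 = 42.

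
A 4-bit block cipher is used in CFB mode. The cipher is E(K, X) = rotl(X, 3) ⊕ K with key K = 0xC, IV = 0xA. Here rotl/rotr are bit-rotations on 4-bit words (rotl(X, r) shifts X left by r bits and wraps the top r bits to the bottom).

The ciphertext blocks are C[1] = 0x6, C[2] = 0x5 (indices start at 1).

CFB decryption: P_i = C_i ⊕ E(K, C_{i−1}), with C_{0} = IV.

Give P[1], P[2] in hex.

P[1]: E(K, 0xA) = 0x9; 0x6 ⊕ 0x9 = 0xF.
P[2]: E(K, 0x6) = 0xF; 0x5 ⊕ 0xF = 0xA.

P[1] = 0xF, P[2] = 0xA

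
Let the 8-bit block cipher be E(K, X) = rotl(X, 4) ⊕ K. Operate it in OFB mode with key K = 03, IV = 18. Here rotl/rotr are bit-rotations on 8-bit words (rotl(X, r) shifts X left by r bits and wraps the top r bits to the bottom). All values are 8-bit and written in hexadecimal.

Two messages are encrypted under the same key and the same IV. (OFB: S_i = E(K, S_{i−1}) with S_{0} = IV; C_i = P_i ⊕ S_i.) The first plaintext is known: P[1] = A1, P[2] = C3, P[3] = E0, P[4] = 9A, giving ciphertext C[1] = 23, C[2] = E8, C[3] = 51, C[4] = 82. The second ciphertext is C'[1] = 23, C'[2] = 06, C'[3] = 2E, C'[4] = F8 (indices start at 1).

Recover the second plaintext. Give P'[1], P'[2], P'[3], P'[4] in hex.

P'[1] = A1, P'[2] = 2D, P'[3] = 9F, P'[4] = E0

In OFB with a reused IV, both messages share the same keystream S_i, so C_i ⊕ C'_i = P_i ⊕ P'_i and thus P'_i = P_i ⊕ C_i ⊕ C'_i.
P'[1]: A1 ⊕ 23 ⊕ 23 = A1.
P'[2]: C3 ⊕ E8 ⊕ 06 = 2D.
P'[3]: E0 ⊕ 51 ⊕ 2E = 9F.
P'[4]: 9A ⊕ 82 ⊕ F8 = E0.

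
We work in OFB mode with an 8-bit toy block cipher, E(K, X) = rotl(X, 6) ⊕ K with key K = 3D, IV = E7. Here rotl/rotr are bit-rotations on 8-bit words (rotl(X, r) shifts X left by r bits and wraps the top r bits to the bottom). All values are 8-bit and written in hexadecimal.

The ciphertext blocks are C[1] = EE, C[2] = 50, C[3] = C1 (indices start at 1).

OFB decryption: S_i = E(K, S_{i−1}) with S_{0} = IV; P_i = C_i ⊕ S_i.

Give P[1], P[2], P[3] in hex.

P[1] = 2A, P[2] = 5C, P[3] = FF

P[1]: S = E(K, E7) = C4; EE ⊕ C4 = 2A.
P[2]: S = E(K, C4) = 0C; 50 ⊕ 0C = 5C.
P[3]: S = E(K, 0C) = 3E; C1 ⊕ 3E = FF.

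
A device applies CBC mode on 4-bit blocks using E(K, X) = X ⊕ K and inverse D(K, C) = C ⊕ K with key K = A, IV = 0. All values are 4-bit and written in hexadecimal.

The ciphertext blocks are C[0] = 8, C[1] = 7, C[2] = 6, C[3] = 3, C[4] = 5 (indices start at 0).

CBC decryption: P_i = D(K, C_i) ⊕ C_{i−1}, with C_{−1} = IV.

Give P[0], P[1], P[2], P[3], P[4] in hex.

P[0] = 2, P[1] = 5, P[2] = B, P[3] = F, P[4] = C

P[0]: D(K, 8) = 2; 2 ⊕ 0 = 2.
P[1]: D(K, 7) = D; D ⊕ 8 = 5.
P[2]: D(K, 6) = C; C ⊕ 7 = B.
P[3]: D(K, 3) = 9; 9 ⊕ 6 = F.
P[4]: D(K, 5) = F; F ⊕ 3 = C.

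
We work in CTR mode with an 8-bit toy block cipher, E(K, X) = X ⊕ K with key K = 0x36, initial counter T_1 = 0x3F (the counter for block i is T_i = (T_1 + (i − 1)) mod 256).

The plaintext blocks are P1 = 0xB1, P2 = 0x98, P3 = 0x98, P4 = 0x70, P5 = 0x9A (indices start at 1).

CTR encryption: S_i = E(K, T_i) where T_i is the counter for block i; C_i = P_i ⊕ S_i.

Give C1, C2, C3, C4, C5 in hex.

C1 = 0xB8, C2 = 0xEE, C3 = 0xEF, C4 = 0x04, C5 = 0xEF

C1: T = 0x3F, S = E(K, T) = 0x09; 0xB1 ⊕ 0x09 = 0xB8.
C2: T = 0x40, S = E(K, T) = 0x76; 0x98 ⊕ 0x76 = 0xEE.
C3: T = 0x41, S = E(K, T) = 0x77; 0x98 ⊕ 0x77 = 0xEF.
C4: T = 0x42, S = E(K, T) = 0x74; 0x70 ⊕ 0x74 = 0x04.
C5: T = 0x43, S = E(K, T) = 0x75; 0x9A ⊕ 0x75 = 0xEF.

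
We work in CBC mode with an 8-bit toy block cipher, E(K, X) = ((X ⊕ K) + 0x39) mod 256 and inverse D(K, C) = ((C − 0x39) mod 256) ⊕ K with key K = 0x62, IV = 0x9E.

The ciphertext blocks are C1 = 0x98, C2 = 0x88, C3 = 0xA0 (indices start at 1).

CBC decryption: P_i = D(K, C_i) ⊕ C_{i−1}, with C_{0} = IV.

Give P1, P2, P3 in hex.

P1 = 0xA3, P2 = 0xB5, P3 = 0x8D

P1: D(K, 0x98) = 0x3D; 0x3D ⊕ 0x9E = 0xA3.
P2: D(K, 0x88) = 0x2D; 0x2D ⊕ 0x98 = 0xB5.
P3: D(K, 0xA0) = 0x05; 0x05 ⊕ 0x88 = 0x8D.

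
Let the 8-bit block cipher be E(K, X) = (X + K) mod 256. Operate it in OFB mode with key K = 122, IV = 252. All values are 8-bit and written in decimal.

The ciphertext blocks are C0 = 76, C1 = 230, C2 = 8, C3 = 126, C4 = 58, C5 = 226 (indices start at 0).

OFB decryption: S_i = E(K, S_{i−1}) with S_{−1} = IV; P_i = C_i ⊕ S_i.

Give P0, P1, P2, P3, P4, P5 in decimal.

P0 = 58, P1 = 22, P2 = 98, P3 = 154, P4 = 100, P5 = 58

P0: S = E(K, 252) = 118; 76 ⊕ 118 = 58.
P1: S = E(K, 118) = 240; 230 ⊕ 240 = 22.
P2: S = E(K, 240) = 106; 8 ⊕ 106 = 98.
P3: S = E(K, 106) = 228; 126 ⊕ 228 = 154.
P4: S = E(K, 228) = 94; 58 ⊕ 94 = 100.
P5: S = E(K, 94) = 216; 226 ⊕ 216 = 58.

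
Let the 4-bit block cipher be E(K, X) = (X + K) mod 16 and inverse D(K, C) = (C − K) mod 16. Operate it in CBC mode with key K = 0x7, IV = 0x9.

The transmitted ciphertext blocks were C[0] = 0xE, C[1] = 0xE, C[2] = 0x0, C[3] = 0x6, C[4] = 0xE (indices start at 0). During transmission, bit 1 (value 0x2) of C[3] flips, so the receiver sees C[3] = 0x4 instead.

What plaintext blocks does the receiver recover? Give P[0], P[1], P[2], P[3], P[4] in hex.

CBC decryption: P_i = D(K, C_i) ⊕ C_{i−1}, with C_{−1} = IV.
Only C[3] changed, to 0x4. In CBC, a change in C_i garbles P_i and flips the same bit in P_{i+1}. Decrypting the received ciphertext:
P[0]: D(K, 0xE) = 0x7; 0x7 ⊕ 0x9 = 0xE.
P[1]: D(K, 0xE) = 0x7; 0x7 ⊕ 0xE = 0x9.
P[2]: D(K, 0x0) = 0x9; 0x9 ⊕ 0xE = 0x7.
P[3]: D(K, 0x4) = 0xD; 0xD ⊕ 0x0 = 0xD.
P[4]: D(K, 0xE) = 0x7; 0x7 ⊕ 0x4 = 0x3.
Blocks that differ from the original plaintext: P[3], P[4].

P[0] = 0xE, P[1] = 0x9, P[2] = 0x7, P[3] = 0xD, P[4] = 0x3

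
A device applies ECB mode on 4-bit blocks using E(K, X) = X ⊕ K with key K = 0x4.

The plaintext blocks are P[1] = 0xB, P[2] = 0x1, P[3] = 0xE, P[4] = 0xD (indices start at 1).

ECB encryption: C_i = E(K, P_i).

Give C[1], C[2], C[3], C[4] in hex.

C[1] = 0xF, C[2] = 0x5, C[3] = 0xA, C[4] = 0x9

C[1]: E(K, 0xB) = 0xF.
C[2]: E(K, 0x1) = 0x5.
C[3]: E(K, 0xE) = 0xA.
C[4]: E(K, 0xD) = 0x9.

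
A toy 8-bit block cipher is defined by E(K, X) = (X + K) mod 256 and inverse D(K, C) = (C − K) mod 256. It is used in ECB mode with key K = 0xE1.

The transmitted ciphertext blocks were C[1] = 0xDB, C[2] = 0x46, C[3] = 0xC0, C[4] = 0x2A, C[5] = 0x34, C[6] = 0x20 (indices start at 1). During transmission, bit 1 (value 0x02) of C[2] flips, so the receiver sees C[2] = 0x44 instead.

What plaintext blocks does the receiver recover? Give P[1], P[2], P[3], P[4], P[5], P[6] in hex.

P[1] = 0xFA, P[2] = 0x63, P[3] = 0xDF, P[4] = 0x49, P[5] = 0x53, P[6] = 0x3F

ECB decryption: P_i = D(K, C_i).
Only C[2] changed, to 0x44. In ECB, a change in C_i affects only P_i. Decrypting the received ciphertext:
P[1]: D(K, 0xDB) = 0xFA.
P[2]: D(K, 0x44) = 0x63.
P[3]: D(K, 0xC0) = 0xDF.
P[4]: D(K, 0x2A) = 0x49.
P[5]: D(K, 0x34) = 0x53.
P[6]: D(K, 0x20) = 0x3F.
Blocks that differ from the original plaintext: P[2].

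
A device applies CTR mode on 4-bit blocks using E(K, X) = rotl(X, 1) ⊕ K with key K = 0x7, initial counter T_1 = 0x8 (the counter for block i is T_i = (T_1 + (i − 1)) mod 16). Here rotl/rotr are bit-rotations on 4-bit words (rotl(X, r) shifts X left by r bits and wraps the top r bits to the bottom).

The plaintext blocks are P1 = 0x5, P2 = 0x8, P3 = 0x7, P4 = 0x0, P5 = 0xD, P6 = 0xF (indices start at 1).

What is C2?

CTR encryption: S_i = E(K, T_i) where T_i is the counter for block i; C_i = P_i ⊕ S_i.
C1: T = 0x8, S = E(K, T) = 0x6; 0x5 ⊕ 0x6 = 0x3.
C2: T = 0x9, S = E(K, T) = 0x4; 0x8 ⊕ 0x4 = 0xC.

C2 = 0xC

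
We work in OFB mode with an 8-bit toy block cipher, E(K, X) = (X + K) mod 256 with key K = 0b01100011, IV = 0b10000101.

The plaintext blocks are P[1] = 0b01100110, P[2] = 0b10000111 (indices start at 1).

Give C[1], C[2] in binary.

OFB encryption: S_i = E(K, S_{i−1}) with S_{0} = IV; C_i = P_i ⊕ S_i.
C[1]: S = E(K, 0b10000101) = 0b11101000; 0b01100110 ⊕ 0b11101000 = 0b10001110.
C[2]: S = E(K, 0b11101000) = 0b01001011; 0b10000111 ⊕ 0b01001011 = 0b11001100.

C[1] = 0b10001110, C[2] = 0b11001100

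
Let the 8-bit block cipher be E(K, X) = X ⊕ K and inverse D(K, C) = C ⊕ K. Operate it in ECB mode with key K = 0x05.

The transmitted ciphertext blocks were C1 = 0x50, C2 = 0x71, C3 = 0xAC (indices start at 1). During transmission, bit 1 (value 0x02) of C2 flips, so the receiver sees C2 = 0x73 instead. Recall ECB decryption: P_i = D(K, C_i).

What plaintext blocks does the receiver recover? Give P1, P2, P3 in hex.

Only C2 changed, to 0x73. In ECB, a change in C_i affects only P_i. Decrypting the received ciphertext:
P1: D(K, 0x50) = 0x55.
P2: D(K, 0x73) = 0x76.
P3: D(K, 0xAC) = 0xA9.
Blocks that differ from the original plaintext: P2.

P1 = 0x55, P2 = 0x76, P3 = 0xA9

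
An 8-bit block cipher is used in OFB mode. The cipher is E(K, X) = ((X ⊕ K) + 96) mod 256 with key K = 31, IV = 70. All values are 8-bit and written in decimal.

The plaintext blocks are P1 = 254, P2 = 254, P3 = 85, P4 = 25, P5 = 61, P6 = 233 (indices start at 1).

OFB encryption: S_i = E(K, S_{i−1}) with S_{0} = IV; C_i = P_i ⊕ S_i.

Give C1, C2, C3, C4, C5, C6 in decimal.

C1: S = E(K, 70) = 185; 254 ⊕ 185 = 71.
C2: S = E(K, 185) = 6; 254 ⊕ 6 = 248.
C3: S = E(K, 6) = 121; 85 ⊕ 121 = 44.
C4: S = E(K, 121) = 198; 25 ⊕ 198 = 223.
C5: S = E(K, 198) = 57; 61 ⊕ 57 = 4.
C6: S = E(K, 57) = 134; 233 ⊕ 134 = 111.

C1 = 71, C2 = 248, C3 = 44, C4 = 223, C5 = 4, C6 = 111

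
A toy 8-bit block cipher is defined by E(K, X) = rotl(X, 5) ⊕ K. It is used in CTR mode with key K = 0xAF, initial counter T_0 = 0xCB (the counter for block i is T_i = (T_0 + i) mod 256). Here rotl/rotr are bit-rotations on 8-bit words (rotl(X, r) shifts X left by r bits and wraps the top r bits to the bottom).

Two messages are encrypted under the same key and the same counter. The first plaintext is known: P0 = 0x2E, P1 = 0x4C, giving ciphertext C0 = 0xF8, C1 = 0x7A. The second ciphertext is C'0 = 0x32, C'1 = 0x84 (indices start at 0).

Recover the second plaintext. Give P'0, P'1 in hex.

P'0 = 0xE4, P'1 = 0xB2

In CTR with a reused counter, both messages share the same keystream S_i, so C_i ⊕ C'_i = P_i ⊕ P'_i and thus P'_i = P_i ⊕ C_i ⊕ C'_i.
P'0: 0x2E ⊕ 0xF8 ⊕ 0x32 = 0xE4.
P'1: 0x4C ⊕ 0x7A ⊕ 0x84 = 0xB2.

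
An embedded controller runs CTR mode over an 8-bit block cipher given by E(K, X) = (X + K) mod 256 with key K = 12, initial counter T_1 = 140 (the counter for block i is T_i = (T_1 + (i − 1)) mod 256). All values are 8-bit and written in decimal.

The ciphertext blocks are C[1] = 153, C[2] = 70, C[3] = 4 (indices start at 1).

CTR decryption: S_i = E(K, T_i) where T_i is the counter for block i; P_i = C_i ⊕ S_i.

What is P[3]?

P[3]: T = 142, S = E(K, T) = 154; 4 ⊕ 154 = 158.

P[3] = 158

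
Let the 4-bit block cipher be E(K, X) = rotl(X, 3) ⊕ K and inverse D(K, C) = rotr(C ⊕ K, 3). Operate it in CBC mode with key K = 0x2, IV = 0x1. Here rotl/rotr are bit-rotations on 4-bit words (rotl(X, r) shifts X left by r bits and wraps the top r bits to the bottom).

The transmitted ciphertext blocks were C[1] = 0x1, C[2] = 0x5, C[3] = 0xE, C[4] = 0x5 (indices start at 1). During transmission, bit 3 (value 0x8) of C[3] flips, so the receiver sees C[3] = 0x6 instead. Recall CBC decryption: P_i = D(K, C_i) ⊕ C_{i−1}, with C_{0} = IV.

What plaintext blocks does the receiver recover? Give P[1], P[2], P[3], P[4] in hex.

P[1] = 0x7, P[2] = 0xF, P[3] = 0xD, P[4] = 0x8

Only C[3] changed, to 0x6. In CBC, a change in C_i garbles P_i and flips the same bit in P_{i+1}. Decrypting the received ciphertext:
P[1]: D(K, 0x1) = 0x6; 0x6 ⊕ 0x1 = 0x7.
P[2]: D(K, 0x5) = 0xE; 0xE ⊕ 0x1 = 0xF.
P[3]: D(K, 0x6) = 0x8; 0x8 ⊕ 0x5 = 0xD.
P[4]: D(K, 0x5) = 0xE; 0xE ⊕ 0x6 = 0x8.
Blocks that differ from the original plaintext: P[3], P[4].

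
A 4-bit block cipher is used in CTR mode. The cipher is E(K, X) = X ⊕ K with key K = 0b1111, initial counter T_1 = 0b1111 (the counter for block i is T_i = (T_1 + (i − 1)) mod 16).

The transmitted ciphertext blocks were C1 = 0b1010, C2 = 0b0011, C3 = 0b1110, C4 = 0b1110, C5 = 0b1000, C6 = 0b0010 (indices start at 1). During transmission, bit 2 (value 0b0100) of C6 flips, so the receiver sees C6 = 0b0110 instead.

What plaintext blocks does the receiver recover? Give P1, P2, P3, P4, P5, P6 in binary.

CTR decryption: S_i = E(K, T_i) where T_i is the counter for block i; P_i = C_i ⊕ S_i.
Only C6 changed, to 0b0110. In CTR, a change in C_i flips the same bit in P_i only; the keystream is unaffected. Decrypting the received ciphertext:
P1: T = 0b1111, S = E(K, T) = 0b0000; 0b1010 ⊕ 0b0000 = 0b1010.
P2: T = 0b0000, S = E(K, T) = 0b1111; 0b0011 ⊕ 0b1111 = 0b1100.
P3: T = 0b0001, S = E(K, T) = 0b1110; 0b1110 ⊕ 0b1110 = 0b0000.
P4: T = 0b0010, S = E(K, T) = 0b1101; 0b1110 ⊕ 0b1101 = 0b0011.
P5: T = 0b0011, S = E(K, T) = 0b1100; 0b1000 ⊕ 0b1100 = 0b0100.
P6: T = 0b0100, S = E(K, T) = 0b1011; 0b0110 ⊕ 0b1011 = 0b1101.
Blocks that differ from the original plaintext: P6.

P1 = 0b1010, P2 = 0b1100, P3 = 0b0000, P4 = 0b0011, P5 = 0b0100, P6 = 0b1101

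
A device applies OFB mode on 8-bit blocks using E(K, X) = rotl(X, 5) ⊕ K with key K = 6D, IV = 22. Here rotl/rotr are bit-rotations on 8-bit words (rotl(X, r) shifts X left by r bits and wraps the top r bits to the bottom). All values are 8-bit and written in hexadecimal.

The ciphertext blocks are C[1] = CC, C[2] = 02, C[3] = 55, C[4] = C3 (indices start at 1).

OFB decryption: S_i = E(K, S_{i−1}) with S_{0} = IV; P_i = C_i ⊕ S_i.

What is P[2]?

P[1]: S = E(K, 22) = 29; CC ⊕ 29 = E5.
P[2]: S = E(K, 29) = 48; 02 ⊕ 48 = 4A.

P[2] = 4A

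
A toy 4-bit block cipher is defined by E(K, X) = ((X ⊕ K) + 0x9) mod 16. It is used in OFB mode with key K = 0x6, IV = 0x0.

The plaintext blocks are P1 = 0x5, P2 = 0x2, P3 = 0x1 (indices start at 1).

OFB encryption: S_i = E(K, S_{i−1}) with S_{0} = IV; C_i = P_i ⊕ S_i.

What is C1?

C1 = 0xA

C1: S = E(K, 0x0) = 0xF; 0x5 ⊕ 0xF = 0xA.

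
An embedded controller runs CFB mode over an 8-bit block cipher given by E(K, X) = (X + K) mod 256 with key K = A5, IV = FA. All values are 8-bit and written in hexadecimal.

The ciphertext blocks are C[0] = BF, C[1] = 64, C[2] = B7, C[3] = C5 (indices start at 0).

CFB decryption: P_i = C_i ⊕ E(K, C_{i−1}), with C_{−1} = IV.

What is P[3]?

P[3] = 99

P[3]: E(K, B7) = 5C; C5 ⊕ 5C = 99.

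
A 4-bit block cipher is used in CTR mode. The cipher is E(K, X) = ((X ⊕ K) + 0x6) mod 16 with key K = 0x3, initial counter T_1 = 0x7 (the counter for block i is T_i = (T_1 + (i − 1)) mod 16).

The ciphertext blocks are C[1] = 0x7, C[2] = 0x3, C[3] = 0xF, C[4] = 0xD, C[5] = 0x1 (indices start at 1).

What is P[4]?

P[4] = 0x2

CTR decryption: S_i = E(K, T_i) where T_i is the counter for block i; P_i = C_i ⊕ S_i.
P[4]: T = 0xA, S = E(K, T) = 0xF; 0xD ⊕ 0xF = 0x2.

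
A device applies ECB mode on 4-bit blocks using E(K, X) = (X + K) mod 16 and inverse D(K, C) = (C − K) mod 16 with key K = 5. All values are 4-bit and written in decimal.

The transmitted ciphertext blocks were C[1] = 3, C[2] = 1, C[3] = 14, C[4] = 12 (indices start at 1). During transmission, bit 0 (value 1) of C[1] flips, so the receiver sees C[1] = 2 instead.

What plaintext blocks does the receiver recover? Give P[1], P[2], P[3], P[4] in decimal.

ECB decryption: P_i = D(K, C_i).
Only C[1] changed, to 2. In ECB, a change in C_i affects only P_i. Decrypting the received ciphertext:
P[1]: D(K, 2) = 13.
P[2]: D(K, 1) = 12.
P[3]: D(K, 14) = 9.
P[4]: D(K, 12) = 7.
Blocks that differ from the original plaintext: P[1].

P[1] = 13, P[2] = 12, P[3] = 9, P[4] = 7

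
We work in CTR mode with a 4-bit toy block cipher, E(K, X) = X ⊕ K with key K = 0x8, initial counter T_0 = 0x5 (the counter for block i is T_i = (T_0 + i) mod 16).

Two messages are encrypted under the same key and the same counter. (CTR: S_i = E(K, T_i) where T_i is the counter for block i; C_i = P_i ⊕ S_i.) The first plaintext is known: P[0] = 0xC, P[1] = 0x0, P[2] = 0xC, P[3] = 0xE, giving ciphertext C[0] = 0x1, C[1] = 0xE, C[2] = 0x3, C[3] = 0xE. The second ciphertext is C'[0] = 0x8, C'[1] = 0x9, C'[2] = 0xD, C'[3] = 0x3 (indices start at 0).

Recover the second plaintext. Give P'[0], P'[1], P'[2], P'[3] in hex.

P'[0] = 0x5, P'[1] = 0x7, P'[2] = 0x2, P'[3] = 0x3

In CTR with a reused counter, both messages share the same keystream S_i, so C_i ⊕ C'_i = P_i ⊕ P'_i and thus P'_i = P_i ⊕ C_i ⊕ C'_i.
P'[0]: 0xC ⊕ 0x1 ⊕ 0x8 = 0x5.
P'[1]: 0x0 ⊕ 0xE ⊕ 0x9 = 0x7.
P'[2]: 0xC ⊕ 0x3 ⊕ 0xD = 0x2.
P'[3]: 0xE ⊕ 0xE ⊕ 0x3 = 0x3.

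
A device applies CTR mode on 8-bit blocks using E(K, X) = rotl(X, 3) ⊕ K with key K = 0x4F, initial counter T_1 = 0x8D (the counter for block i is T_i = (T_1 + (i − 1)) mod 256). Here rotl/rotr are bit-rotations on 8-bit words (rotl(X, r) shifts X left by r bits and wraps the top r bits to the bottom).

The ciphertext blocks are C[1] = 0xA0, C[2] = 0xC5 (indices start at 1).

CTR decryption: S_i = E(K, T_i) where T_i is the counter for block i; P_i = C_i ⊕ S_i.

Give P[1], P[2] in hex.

P[1]: T = 0x8D, S = E(K, T) = 0x23; 0xA0 ⊕ 0x23 = 0x83.
P[2]: T = 0x8E, S = E(K, T) = 0x3B; 0xC5 ⊕ 0x3B = 0xFE.

P[1] = 0x83, P[2] = 0xFE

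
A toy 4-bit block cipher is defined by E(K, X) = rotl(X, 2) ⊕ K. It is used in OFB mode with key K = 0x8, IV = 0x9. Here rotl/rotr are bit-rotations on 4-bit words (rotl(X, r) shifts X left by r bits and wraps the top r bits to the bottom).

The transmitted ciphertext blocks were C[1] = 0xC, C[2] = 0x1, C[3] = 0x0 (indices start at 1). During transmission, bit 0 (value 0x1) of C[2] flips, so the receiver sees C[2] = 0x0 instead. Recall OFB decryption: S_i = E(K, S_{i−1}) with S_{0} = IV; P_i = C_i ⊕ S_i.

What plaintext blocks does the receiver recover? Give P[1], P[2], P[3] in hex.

Only C[2] changed, to 0x0. In OFB, a change in C_i flips the same bit in P_i only; the keystream is unaffected. Decrypting the received ciphertext:
P[1]: S = E(K, 0x9) = 0xE; 0xC ⊕ 0xE = 0x2.
P[2]: S = E(K, 0xE) = 0x3; 0x0 ⊕ 0x3 = 0x3.
P[3]: S = E(K, 0x3) = 0x4; 0x0 ⊕ 0x4 = 0x4.
Blocks that differ from the original plaintext: P[2].

P[1] = 0x2, P[2] = 0x3, P[3] = 0x4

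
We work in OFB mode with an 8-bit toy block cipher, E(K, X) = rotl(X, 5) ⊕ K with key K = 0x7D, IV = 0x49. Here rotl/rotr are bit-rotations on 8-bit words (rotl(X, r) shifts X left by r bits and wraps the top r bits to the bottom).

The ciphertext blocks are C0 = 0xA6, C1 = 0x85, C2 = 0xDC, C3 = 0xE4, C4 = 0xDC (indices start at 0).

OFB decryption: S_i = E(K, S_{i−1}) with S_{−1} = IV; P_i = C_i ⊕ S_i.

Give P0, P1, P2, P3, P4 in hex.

P0: S = E(K, 0x49) = 0x54; 0xA6 ⊕ 0x54 = 0xF2.
P1: S = E(K, 0x54) = 0xF7; 0x85 ⊕ 0xF7 = 0x72.
P2: S = E(K, 0xF7) = 0x83; 0xDC ⊕ 0x83 = 0x5F.
P3: S = E(K, 0x83) = 0x0D; 0xE4 ⊕ 0x0D = 0xE9.
P4: S = E(K, 0x0D) = 0xDC; 0xDC ⊕ 0xDC = 0x00.

P0 = 0xF2, P1 = 0x72, P2 = 0x5F, P3 = 0xE9, P4 = 0x00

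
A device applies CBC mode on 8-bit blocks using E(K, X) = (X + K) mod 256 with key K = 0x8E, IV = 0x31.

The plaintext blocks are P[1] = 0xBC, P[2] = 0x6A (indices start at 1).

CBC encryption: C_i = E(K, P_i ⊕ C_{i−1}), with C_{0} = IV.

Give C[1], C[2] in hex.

C[1] = 0x1B, C[2] = 0xFF

C[1]: P[1] ⊕ 0x31 = 0x8D; E(K, 0x8D) = 0x1B.
C[2]: P[2] ⊕ 0x1B = 0x71; E(K, 0x71) = 0xFF.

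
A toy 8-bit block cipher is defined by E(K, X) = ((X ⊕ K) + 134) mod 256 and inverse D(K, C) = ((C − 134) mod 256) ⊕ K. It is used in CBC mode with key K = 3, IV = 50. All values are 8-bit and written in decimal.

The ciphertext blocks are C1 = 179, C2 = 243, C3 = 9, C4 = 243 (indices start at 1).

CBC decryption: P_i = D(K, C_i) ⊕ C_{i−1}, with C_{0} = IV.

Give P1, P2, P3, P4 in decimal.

P1 = 28, P2 = 221, P3 = 115, P4 = 103

P1: D(K, 179) = 46; 46 ⊕ 50 = 28.
P2: D(K, 243) = 110; 110 ⊕ 179 = 221.
P3: D(K, 9) = 128; 128 ⊕ 243 = 115.
P4: D(K, 243) = 110; 110 ⊕ 9 = 103.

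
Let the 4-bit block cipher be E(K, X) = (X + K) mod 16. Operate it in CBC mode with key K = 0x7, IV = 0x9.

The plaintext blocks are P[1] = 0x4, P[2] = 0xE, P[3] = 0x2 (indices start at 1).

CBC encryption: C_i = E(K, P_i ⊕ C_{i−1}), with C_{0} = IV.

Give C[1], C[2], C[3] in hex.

C[1] = 0x4, C[2] = 0x1, C[3] = 0xA

C[1]: P[1] ⊕ 0x9 = 0xD; E(K, 0xD) = 0x4.
C[2]: P[2] ⊕ 0x4 = 0xA; E(K, 0xA) = 0x1.
C[3]: P[3] ⊕ 0x1 = 0x3; E(K, 0x3) = 0xA.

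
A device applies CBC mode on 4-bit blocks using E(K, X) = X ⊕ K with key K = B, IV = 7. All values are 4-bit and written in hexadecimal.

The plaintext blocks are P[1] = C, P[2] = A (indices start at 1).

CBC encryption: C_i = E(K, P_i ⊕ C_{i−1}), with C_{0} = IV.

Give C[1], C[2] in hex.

C[1] = 0, C[2] = 1

C[1]: P[1] ⊕ 7 = B; E(K, B) = 0.
C[2]: P[2] ⊕ 0 = A; E(K, A) = 1.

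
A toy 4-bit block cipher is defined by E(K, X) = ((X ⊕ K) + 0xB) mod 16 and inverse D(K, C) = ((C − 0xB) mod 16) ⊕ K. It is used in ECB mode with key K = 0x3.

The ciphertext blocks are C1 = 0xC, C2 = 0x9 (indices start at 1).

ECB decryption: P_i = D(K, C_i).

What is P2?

P2: D(K, 0x9) = 0xD.

P2 = 0xD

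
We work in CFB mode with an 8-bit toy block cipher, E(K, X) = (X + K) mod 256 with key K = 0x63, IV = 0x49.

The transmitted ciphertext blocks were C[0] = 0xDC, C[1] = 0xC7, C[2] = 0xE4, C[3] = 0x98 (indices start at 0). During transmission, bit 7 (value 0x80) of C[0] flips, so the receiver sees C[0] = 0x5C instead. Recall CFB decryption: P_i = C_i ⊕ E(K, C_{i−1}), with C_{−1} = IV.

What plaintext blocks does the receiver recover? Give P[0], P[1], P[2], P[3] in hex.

P[0] = 0xF0, P[1] = 0x78, P[2] = 0xCE, P[3] = 0xDF

Only C[0] changed, to 0x5C. In CFB, a change in C_i flips the same bit in P_i and garbles P_{i+1}. Decrypting the received ciphertext:
P[0]: E(K, 0x49) = 0xAC; 0x5C ⊕ 0xAC = 0xF0.
P[1]: E(K, 0x5C) = 0xBF; 0xC7 ⊕ 0xBF = 0x78.
P[2]: E(K, 0xC7) = 0x2A; 0xE4 ⊕ 0x2A = 0xCE.
P[3]: E(K, 0xE4) = 0x47; 0x98 ⊕ 0x47 = 0xDF.
Blocks that differ from the original plaintext: P[0], P[1].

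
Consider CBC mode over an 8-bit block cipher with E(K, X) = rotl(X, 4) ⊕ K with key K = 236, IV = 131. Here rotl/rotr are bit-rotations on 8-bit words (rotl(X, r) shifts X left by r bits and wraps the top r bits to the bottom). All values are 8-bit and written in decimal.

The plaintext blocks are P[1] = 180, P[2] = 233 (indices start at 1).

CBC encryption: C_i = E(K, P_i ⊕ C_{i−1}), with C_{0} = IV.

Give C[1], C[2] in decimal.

C[1]: P[1] ⊕ 131 = 55; E(K, 55) = 159.
C[2]: P[2] ⊕ 159 = 118; E(K, 118) = 139.

C[1] = 159, C[2] = 139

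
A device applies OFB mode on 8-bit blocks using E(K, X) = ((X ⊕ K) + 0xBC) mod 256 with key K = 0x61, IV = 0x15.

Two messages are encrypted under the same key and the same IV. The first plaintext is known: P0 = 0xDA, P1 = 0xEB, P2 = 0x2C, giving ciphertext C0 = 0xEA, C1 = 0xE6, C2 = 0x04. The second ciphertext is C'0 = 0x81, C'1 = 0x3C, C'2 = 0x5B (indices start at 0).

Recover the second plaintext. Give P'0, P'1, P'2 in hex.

P'0 = 0xB1, P'1 = 0x31, P'2 = 0x73

In OFB with a reused IV, both messages share the same keystream S_i, so C_i ⊕ C'_i = P_i ⊕ P'_i and thus P'_i = P_i ⊕ C_i ⊕ C'_i.
P'0: 0xDA ⊕ 0xEA ⊕ 0x81 = 0xB1.
P'1: 0xEB ⊕ 0xE6 ⊕ 0x3C = 0x31.
P'2: 0x2C ⊕ 0x04 ⊕ 0x5B = 0x73.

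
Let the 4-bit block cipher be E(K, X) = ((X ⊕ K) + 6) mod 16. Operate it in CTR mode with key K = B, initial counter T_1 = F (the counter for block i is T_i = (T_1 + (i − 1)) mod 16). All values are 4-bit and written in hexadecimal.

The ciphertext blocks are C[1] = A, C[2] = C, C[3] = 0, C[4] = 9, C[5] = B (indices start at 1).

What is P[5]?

CTR decryption: S_i = E(K, T_i) where T_i is the counter for block i; P_i = C_i ⊕ S_i.
P[5]: T = 3, S = E(K, T) = E; B ⊕ E = 5.

P[5] = 5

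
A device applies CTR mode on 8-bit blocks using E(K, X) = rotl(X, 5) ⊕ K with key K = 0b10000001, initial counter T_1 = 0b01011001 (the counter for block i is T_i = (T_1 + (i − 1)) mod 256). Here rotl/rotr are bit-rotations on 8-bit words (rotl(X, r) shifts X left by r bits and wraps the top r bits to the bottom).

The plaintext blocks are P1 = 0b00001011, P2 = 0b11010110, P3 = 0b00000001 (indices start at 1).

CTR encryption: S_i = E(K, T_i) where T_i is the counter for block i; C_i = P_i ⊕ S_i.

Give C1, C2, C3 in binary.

C1 = 0b10100001, C2 = 0b00011100, C3 = 0b11101011

C1: T = 0b01011001, S = E(K, T) = 0b10101010; 0b00001011 ⊕ 0b10101010 = 0b10100001.
C2: T = 0b01011010, S = E(K, T) = 0b11001010; 0b11010110 ⊕ 0b11001010 = 0b00011100.
C3: T = 0b01011011, S = E(K, T) = 0b11101010; 0b00000001 ⊕ 0b11101010 = 0b11101011.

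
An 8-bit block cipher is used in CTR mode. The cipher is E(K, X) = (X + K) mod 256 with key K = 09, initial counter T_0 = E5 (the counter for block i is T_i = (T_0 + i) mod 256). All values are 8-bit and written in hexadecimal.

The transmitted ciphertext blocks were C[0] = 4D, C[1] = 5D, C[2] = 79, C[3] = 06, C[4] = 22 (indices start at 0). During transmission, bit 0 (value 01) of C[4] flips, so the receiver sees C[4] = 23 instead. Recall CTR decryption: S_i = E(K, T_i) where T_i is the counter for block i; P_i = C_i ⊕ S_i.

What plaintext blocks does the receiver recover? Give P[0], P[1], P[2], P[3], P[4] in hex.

P[0] = A3, P[1] = B2, P[2] = 89, P[3] = F7, P[4] = D1

Only C[4] changed, to 23. In CTR, a change in C_i flips the same bit in P_i only; the keystream is unaffected. Decrypting the received ciphertext:
P[0]: T = E5, S = E(K, T) = EE; 4D ⊕ EE = A3.
P[1]: T = E6, S = E(K, T) = EF; 5D ⊕ EF = B2.
P[2]: T = E7, S = E(K, T) = F0; 79 ⊕ F0 = 89.
P[3]: T = E8, S = E(K, T) = F1; 06 ⊕ F1 = F7.
P[4]: T = E9, S = E(K, T) = F2; 23 ⊕ F2 = D1.
Blocks that differ from the original plaintext: P[4].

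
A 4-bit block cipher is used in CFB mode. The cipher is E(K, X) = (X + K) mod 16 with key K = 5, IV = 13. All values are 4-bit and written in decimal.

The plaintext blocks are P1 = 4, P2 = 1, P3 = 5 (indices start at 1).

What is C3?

C3 = 10

CFB encryption: C_i = P_i ⊕ E(K, C_{i−1}), with C_{0} = IV.
C1: E(K, 13) = 2; 4 ⊕ 2 = 6.
C2: E(K, 6) = 11; 1 ⊕ 11 = 10.
C3: E(K, 10) = 15; 5 ⊕ 15 = 10.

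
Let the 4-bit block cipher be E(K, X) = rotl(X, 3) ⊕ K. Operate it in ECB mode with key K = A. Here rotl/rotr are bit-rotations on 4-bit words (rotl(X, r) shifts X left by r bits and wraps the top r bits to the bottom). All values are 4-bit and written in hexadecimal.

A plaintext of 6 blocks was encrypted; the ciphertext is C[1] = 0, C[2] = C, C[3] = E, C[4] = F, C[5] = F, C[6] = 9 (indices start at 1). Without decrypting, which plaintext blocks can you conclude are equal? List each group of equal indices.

P[4] = P[5]

ECB encrypts each block independently with the same key, so equal ciphertext blocks imply equal plaintext blocks.
C[4] = C[5] = F, so P[4] = P[5].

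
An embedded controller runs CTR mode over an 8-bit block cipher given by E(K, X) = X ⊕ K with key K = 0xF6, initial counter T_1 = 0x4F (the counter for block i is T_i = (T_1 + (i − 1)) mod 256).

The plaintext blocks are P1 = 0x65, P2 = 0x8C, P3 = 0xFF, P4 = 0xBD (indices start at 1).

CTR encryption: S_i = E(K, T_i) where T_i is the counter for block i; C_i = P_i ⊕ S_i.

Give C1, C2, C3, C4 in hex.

C1 = 0xDC, C2 = 0x2A, C3 = 0x58, C4 = 0x19

C1: T = 0x4F, S = E(K, T) = 0xB9; 0x65 ⊕ 0xB9 = 0xDC.
C2: T = 0x50, S = E(K, T) = 0xA6; 0x8C ⊕ 0xA6 = 0x2A.
C3: T = 0x51, S = E(K, T) = 0xA7; 0xFF ⊕ 0xA7 = 0x58.
C4: T = 0x52, S = E(K, T) = 0xA4; 0xBD ⊕ 0xA4 = 0x19.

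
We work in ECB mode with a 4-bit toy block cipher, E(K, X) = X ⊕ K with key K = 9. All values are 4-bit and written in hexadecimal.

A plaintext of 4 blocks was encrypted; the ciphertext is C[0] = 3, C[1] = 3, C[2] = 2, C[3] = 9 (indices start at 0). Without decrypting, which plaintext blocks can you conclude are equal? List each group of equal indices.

ECB encrypts each block independently with the same key, so equal ciphertext blocks imply equal plaintext blocks.
C[0] = C[1] = 3, so P[0] = P[1].

P[0] = P[1]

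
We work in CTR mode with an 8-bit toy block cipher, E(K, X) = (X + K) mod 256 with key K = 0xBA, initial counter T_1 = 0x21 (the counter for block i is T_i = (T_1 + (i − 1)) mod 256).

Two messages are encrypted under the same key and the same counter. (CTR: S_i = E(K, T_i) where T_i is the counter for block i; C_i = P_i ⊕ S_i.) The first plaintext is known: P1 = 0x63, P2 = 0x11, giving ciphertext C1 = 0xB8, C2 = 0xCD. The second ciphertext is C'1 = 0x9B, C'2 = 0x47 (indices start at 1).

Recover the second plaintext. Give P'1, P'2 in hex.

P'1 = 0x40, P'2 = 0x9B

In CTR with a reused counter, both messages share the same keystream S_i, so C_i ⊕ C'_i = P_i ⊕ P'_i and thus P'_i = P_i ⊕ C_i ⊕ C'_i.
P'1: 0x63 ⊕ 0xB8 ⊕ 0x9B = 0x40.
P'2: 0x11 ⊕ 0xCD ⊕ 0x47 = 0x9B.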